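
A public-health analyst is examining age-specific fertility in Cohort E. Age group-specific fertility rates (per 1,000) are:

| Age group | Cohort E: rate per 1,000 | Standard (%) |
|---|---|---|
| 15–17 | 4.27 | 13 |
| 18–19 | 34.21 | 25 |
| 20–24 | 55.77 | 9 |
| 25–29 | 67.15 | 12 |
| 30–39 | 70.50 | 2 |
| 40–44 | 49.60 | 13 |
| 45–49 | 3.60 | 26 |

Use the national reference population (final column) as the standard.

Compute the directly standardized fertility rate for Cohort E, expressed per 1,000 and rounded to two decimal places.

Standard weights: 0.13, 0.25, 0.09, 0.12, 0.02, 0.13, 0.26.
Standardized rate: 0.1300×4.27 + 0.2500×34.21 + 0.0900×55.77 + 0.1200×67.15 + 0.0200×70.50 + 0.1300×49.60 + 0.2600×3.60 = 30.9789 per 1,000.

30.98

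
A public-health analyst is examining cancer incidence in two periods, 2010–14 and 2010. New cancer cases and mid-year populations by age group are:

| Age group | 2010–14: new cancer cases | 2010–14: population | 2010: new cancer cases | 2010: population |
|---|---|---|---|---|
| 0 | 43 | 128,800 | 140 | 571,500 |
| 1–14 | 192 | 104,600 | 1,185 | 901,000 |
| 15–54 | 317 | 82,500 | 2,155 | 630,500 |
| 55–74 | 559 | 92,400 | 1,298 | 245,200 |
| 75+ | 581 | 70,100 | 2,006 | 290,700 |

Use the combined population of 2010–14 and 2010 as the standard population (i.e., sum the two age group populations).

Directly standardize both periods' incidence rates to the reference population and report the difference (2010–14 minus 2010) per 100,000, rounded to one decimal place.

Age-specific rates per 100,000 for 2010–14: 33.39, 183.56, 384.24, 604.98, 828.82.
For 2010: 24.50, 131.52, 341.79, 529.36, 690.06.
Combined standard total = 3,117,300; weights = 0.2246, 0.3226, 0.2287, 0.1083, 0.1157.
2010–14: 0.2246×33.39 + 0.3226×183.56 + 0.2287×384.24 + 0.1083×604.98 + 0.1157×828.82 = 316.0447 per 100,000.
2010: 0.2246×24.50 + 0.3226×131.52 + 0.2287×341.79 + 0.1083×529.36 + 0.1157×690.06 = 263.3036 per 100,000.
Difference = 316.0447 − 263.3036 = 52.7411.

52.7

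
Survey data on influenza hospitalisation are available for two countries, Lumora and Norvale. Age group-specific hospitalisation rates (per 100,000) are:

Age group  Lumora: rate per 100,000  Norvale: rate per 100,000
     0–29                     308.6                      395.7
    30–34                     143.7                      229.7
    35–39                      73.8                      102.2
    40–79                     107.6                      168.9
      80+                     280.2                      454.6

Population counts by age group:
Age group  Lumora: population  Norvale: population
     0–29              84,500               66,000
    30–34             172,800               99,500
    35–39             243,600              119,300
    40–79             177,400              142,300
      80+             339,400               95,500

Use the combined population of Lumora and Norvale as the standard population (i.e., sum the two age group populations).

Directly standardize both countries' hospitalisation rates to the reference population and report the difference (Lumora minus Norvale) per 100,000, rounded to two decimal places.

Combined standard total = 1,540,300; weights = 0.0977, 0.1768, 0.2356, 0.2076, 0.2823.
Lumora: 0.0977×308.6 + 0.1768×143.7 + 0.2356×73.8 + 0.2076×107.6 + 0.2823×280.2 = 174.3910 per 100,000.
Norvale: 0.0977×395.7 + 0.1768×229.7 + 0.2356×102.2 + 0.2076×168.9 + 0.2823×454.6 = 266.7606 per 100,000.
Difference = 174.3910 − 266.7606 = -92.3696.

-92.37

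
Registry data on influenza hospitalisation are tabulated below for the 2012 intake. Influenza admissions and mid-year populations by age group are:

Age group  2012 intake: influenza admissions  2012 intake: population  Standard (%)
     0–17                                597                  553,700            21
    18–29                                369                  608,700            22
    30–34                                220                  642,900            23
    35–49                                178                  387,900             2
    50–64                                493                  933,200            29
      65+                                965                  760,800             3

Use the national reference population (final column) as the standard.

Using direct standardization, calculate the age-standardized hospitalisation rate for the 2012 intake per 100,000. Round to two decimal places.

63.89

Age-specific rates per 100,000 for the 2012 intake: 107.82, 60.62, 34.22, 45.89, 52.83, 126.84.
Standard weights: 0.21, 0.22, 0.23, 0.02, 0.29, 0.03.
Standardized rate: 0.2100×107.82 + 0.2200×60.62 + 0.2300×34.22 + 0.0200×45.89 + 0.2900×52.83 + 0.0300×126.84 = 63.8928 per 100,000.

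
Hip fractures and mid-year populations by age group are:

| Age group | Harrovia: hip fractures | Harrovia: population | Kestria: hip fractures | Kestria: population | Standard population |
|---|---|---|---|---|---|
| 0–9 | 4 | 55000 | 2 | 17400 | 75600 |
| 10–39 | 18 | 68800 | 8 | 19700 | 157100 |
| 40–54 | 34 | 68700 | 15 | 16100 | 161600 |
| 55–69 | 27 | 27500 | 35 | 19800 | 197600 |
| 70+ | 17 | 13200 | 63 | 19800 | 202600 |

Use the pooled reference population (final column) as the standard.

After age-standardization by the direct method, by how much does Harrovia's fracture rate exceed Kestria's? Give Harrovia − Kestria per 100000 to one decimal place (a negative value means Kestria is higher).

-80.0

Age-specific rates per 100000 for Harrovia: 7.27, 26.16, 49.49, 98.18, 128.79.
For Kestria: 11.49, 40.61, 93.17, 176.77, 318.18.
Standard total = 794500; weights = 0.0952, 0.1977, 0.2034, 0.2487, 0.2550.
Harrovia: 0.0952×7.27 + 0.1977×26.16 + 0.2034×49.49 + 0.2487×98.18 + 0.2550×128.79 = 73.1917 per 100000.
Kestria: 0.0952×11.49 + 0.1977×40.61 + 0.2034×93.17 + 0.2487×176.77 + 0.2550×318.18 = 153.1749 per 100000.
Difference = 73.1917 − 153.1749 = -79.9832.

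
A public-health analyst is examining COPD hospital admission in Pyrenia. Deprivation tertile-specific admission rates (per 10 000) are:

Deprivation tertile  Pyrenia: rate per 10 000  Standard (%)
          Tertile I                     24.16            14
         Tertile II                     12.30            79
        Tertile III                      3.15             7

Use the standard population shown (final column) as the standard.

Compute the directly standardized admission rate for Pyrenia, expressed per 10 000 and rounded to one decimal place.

13.3

Standard weights: 0.14, 0.79, 0.07.
Standardized rate: 0.1400×24.16 + 0.7900×12.30 + 0.0700×3.15 = 13.3199 per 10 000.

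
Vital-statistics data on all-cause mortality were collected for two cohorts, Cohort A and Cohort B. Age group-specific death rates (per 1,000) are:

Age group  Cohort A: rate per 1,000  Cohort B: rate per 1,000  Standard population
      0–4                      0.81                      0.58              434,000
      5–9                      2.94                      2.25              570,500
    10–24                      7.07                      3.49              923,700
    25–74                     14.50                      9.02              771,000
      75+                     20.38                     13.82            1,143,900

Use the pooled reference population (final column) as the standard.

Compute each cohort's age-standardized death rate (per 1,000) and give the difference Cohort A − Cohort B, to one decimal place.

Standard total = 3,843,100; weights = 0.1129, 0.1484, 0.2404, 0.2006, 0.2977.
Cohort A: 0.1129×0.81 + 0.1484×2.94 + 0.2404×7.07 + 0.2006×14.50 + 0.2977×20.38 = 11.2023 per 1,000.
Cohort B: 0.1129×0.58 + 0.1484×2.25 + 0.2404×3.49 + 0.2006×9.02 + 0.2977×13.82 = 7.1615 per 1,000.
Difference = 11.2023 − 7.1615 = 4.0408.

4.0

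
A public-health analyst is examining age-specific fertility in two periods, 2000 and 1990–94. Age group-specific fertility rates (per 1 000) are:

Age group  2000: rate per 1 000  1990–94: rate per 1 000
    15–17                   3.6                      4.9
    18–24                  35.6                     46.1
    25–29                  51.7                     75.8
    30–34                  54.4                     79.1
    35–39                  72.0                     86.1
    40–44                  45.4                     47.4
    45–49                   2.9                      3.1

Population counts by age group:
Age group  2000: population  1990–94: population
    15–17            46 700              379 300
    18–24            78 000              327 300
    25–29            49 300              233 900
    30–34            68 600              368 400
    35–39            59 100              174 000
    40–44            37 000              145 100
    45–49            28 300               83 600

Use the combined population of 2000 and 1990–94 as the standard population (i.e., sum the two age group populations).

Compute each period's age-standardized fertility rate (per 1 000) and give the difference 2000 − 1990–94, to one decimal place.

-12.6

Combined standard total = 2 078 600; weights = 0.2049, 0.1950, 0.1362, 0.2102, 0.1121, 0.0876, 0.0538.
2000: 0.2049×3.6 + 0.1950×35.6 + 0.1362×51.7 + 0.2102×54.4 + 0.1121×72.0 + 0.0876×45.4 + 0.0538×2.9 = 38.3679 per 1 000.
1990–94: 0.2049×4.9 + 0.1950×46.1 + 0.1362×75.8 + 0.2102×79.1 + 0.1121×86.1 + 0.0876×47.4 + 0.0538×3.1 = 50.9253 per 1 000.
Difference = 38.3679 − 50.9253 = -12.5574.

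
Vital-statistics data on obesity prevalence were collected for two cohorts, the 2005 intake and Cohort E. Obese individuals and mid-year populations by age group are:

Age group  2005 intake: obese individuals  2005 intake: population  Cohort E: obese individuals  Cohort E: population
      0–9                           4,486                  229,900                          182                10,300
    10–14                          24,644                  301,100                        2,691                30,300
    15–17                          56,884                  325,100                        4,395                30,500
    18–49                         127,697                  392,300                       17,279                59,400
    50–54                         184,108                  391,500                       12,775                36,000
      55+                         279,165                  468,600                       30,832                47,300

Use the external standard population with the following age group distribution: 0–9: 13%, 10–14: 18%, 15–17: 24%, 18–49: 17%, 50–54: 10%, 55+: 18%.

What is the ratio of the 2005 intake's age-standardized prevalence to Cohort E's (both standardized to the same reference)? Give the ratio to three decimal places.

Age-specific rates per 1,000 for the 2005 intake: 19.513, 81.847, 174.974, 325.509, 470.263, 595.743.
For Cohort E: 17.670, 88.812, 144.098, 290.892, 354.861, 651.839.
Standard weights: 0.13, 0.18, 0.24, 0.17, 0.10, 0.18.
The 2005 intake: 0.1300×19.513 + 0.1800×81.847 + 0.2400×174.974 + 0.1700×325.509 + 0.1000×470.263 + 0.1800×595.743 = 268.8592 per 1,000.
Cohort E: 0.1300×17.670 + 0.1800×88.812 + 0.2400×144.098 + 0.1700×290.892 + 0.1000×354.861 + 0.1800×651.839 = 255.1357 per 1,000.
Ratio = 268.8592 ÷ 255.1357 = 1.05379.

1.054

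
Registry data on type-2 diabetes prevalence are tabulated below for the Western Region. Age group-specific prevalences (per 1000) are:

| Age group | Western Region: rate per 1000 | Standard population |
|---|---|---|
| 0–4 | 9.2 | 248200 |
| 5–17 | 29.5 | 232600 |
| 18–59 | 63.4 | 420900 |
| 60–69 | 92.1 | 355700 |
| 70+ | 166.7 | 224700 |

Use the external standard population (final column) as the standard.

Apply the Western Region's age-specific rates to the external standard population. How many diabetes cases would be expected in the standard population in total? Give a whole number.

Expected diabetes cases = Σ (standard pop × age-specific rate ÷ 1000)
= 248200×9.2/1000 + 232600×29.5/1000 + 420900×63.4/1000 + 355700×92.1/1000 + 224700×166.7/1000
= 2283.44 + 6861.70 + 26685.06 + 32759.97 + 37457.49 = 106047.66.

106048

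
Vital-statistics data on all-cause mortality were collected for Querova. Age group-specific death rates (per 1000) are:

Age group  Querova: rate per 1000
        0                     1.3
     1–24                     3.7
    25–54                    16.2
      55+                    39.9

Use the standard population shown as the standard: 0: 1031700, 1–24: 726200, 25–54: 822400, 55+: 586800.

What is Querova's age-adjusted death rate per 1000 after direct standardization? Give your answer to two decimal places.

Standard total = 3167100; weights = 0.3258, 0.2293, 0.2597, 0.1853.
Standardized rate: 0.3258×1.3 + 0.2293×3.7 + 0.2597×16.2 + 0.1853×39.9 = 12.8712 per 1000.

12.87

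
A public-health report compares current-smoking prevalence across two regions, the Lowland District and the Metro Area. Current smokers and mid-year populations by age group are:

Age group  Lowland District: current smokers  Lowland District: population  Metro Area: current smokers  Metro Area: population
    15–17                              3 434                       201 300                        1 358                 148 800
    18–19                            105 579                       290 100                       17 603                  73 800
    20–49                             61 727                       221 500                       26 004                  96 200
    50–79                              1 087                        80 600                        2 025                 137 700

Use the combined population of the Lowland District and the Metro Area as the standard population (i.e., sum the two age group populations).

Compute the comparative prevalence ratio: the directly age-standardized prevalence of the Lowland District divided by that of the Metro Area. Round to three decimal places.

1.284

Age-specific rates per 1 000 for the Lowland District: 17.059, 363.940, 278.677, 13.486.
For the Metro Area: 9.126, 238.523, 270.312, 14.706.
Combined standard total = 1 250 000; weights = 0.2801, 0.2911, 0.2542, 0.1746.
The Lowland District: 0.2801×17.059 + 0.2911×363.940 + 0.2542×278.677 + 0.1746×13.486 = 183.9120 per 1 000.
The Metro Area: 0.2801×9.126 + 0.2911×238.523 + 0.2542×270.312 + 0.1746×14.706 = 143.2656 per 1 000.
Ratio = 183.9120 ÷ 143.2656 = 1.28371.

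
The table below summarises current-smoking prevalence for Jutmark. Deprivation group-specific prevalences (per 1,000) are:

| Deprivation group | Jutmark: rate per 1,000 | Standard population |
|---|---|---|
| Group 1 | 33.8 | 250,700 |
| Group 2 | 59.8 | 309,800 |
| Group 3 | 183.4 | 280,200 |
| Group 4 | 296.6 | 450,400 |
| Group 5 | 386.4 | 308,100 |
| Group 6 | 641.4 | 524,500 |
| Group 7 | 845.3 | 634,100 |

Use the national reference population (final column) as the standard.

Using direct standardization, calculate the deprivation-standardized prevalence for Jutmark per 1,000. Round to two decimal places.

Standard total = 2,757,800; weights = 0.0909, 0.1123, 0.1016, 0.1633, 0.1117, 0.1902, 0.2299.
Standardized rate: 0.0909×33.8 + 0.1123×59.8 + 0.1016×183.4 + 0.1633×296.6 + 0.1117×386.4 + 0.1902×641.4 + 0.2299×845.3 = 436.3790 per 1,000.

436.38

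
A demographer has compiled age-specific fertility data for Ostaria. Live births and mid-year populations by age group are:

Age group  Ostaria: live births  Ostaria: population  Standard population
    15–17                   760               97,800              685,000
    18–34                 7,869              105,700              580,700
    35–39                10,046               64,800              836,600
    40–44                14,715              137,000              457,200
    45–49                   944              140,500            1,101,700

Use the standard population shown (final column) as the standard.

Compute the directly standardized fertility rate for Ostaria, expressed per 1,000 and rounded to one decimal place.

Age-specific rates per 1,000 for Ostaria: 7.771, 74.447, 155.031, 107.409, 6.719.
Standard total = 3,661,200; weights = 0.1871, 0.1586, 0.2285, 0.1249, 0.3009.
Standardized rate: 0.1871×7.771 + 0.1586×74.447 + 0.2285×155.031 + 0.1249×107.409 + 0.3009×6.719 = 64.1217 per 1,000.

64.1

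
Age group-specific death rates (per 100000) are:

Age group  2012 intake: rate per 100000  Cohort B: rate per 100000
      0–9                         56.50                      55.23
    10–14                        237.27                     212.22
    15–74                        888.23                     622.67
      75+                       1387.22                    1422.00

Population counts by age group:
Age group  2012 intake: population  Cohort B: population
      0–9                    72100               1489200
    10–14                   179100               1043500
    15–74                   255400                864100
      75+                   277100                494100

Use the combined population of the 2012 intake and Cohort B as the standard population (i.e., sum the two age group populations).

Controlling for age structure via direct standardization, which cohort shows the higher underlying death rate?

Combined standard total = 4674600; weights = 0.3340, 0.2615, 0.2395, 0.1650.
The 2012 intake: 0.3340×56.50 + 0.2615×237.27 + 0.2395×888.23 + 0.1650×1387.22 = 522.5040 per 100000.
Cohort B: 0.3340×55.23 + 0.2615×212.22 + 0.2395×622.67 + 0.1650×1422.00 = 457.6683 per 100000.

2012 intake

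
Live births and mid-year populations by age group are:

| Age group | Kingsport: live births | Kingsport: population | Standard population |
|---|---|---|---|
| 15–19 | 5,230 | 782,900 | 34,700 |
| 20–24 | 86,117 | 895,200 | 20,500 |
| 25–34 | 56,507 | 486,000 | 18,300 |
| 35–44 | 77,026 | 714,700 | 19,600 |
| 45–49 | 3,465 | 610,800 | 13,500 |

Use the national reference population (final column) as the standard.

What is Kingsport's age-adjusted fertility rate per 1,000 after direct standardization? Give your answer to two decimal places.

61.17

Age-specific rates per 1,000 for Kingsport: 6.680, 96.199, 116.270, 107.774, 5.673.
Standard total = 106,600; weights = 0.3255, 0.1923, 0.1717, 0.1839, 0.1266.
Standardized rate: 0.3255×6.680 + 0.1923×96.199 + 0.1717×116.270 + 0.1839×107.774 + 0.1266×5.673 = 61.1685 per 1,000.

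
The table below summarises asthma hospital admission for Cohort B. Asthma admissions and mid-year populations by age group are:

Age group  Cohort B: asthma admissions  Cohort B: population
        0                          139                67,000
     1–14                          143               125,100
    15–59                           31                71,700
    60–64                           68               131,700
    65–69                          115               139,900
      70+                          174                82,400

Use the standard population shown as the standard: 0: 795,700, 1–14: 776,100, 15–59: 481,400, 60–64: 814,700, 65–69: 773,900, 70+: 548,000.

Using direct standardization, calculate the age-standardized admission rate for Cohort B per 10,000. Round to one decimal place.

Age-specific rates per 10,000 for Cohort B: 20.75, 11.43, 4.32, 5.16, 8.22, 21.12.
Standard total = 4,189,800; weights = 0.1899, 0.1852, 0.1149, 0.1944, 0.1847, 0.1308.
Standardized rate: 0.1899×20.75 + 0.1852×11.43 + 0.1149×4.32 + 0.1944×5.16 + 0.1847×8.22 + 0.1308×21.12 = 11.8384 per 10,000.

11.8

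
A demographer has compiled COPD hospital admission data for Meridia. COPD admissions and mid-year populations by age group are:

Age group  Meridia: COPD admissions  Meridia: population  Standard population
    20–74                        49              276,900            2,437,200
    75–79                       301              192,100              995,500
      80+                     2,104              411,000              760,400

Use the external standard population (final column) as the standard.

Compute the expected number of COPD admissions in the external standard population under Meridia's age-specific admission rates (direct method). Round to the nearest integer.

5884

Age-specific rates per 10,000 for Meridia: 1.77, 15.67, 51.19.
Expected COPD admissions = Σ (standard pop × age-specific rate ÷ 10,000)
= 2,437,200×1.77/10,000 + 995,500×15.67/10,000 + 760,400×51.19/10,000
= 431.28 + 1559.84 + 3892.66 = 5883.78.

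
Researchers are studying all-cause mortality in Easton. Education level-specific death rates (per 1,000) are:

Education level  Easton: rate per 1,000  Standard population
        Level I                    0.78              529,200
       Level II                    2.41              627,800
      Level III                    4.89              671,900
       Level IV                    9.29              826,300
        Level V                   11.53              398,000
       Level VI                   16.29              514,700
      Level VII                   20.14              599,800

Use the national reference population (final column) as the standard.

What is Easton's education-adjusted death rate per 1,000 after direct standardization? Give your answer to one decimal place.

Standard total = 4,167,700; weights = 0.1270, 0.1506, 0.1612, 0.1983, 0.0955, 0.1235, 0.1439.
Standardized rate: 0.1270×0.78 + 0.1506×2.41 + 0.1612×4.89 + 0.1983×9.29 + 0.0955×11.53 + 0.1235×16.29 + 0.1439×20.14 = 9.1036 per 1,000.

9.1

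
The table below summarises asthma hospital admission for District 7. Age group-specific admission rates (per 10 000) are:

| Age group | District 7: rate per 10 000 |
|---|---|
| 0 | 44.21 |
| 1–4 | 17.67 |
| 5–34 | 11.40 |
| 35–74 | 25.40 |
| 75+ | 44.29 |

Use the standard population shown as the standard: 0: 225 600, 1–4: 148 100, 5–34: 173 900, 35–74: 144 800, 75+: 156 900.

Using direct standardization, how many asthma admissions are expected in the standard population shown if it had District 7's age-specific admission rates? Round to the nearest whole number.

2520

Expected asthma admissions = Σ (standard pop × age-specific rate ÷ 10 000)
= 225 600×44.21/10 000 + 148 100×17.67/10 000 + 173 900×11.40/10 000 + 144 800×25.40/10 000 + 156 900×44.29/10 000
= 997.38 + 261.69 + 198.25 + 367.79 + 694.91 = 2520.02.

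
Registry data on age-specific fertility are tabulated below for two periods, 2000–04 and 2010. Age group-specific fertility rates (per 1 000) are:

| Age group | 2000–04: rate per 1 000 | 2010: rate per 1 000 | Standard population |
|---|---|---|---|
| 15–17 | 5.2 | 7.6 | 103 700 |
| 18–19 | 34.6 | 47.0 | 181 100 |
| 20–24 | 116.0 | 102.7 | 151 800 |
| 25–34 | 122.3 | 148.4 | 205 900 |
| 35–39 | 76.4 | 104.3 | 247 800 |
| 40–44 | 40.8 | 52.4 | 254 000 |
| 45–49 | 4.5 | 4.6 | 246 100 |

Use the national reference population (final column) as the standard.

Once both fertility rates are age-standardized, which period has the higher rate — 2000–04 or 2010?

Standard total = 1 390 400; weights = 0.0746, 0.1303, 0.1092, 0.1481, 0.1782, 0.1827, 0.1770.
2000–04: 0.0746×5.2 + 0.1303×34.6 + 0.1092×116.0 + 0.1481×122.3 + 0.1782×76.4 + 0.1827×40.8 + 0.1770×4.5 = 57.5361 per 1 000.
2010: 0.0746×7.6 + 0.1303×47.0 + 0.1092×102.7 + 0.1481×148.4 + 0.1782×104.3 + 0.1827×52.4 + 0.1770×4.6 = 68.8524 per 1 000.

2010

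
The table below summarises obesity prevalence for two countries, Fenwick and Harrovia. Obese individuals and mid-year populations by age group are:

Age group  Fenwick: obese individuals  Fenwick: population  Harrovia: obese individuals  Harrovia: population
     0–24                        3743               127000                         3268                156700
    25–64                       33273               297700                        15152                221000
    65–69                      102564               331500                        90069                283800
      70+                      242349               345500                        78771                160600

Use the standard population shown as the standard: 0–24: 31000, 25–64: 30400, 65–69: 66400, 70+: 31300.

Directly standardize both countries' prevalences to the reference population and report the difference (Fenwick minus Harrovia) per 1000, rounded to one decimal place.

Age-specific rates per 1000 for Fenwick: 29.472, 111.767, 309.394, 701.444.
For Harrovia: 20.855, 68.561, 317.368, 490.479.
Standard total = 159100; weights = 0.1948, 0.1911, 0.4173, 0.1967.
Fenwick: 0.1948×29.472 + 0.1911×111.767 + 0.4173×309.394 + 0.1967×701.444 = 294.2194 per 1000.
Harrovia: 0.1948×20.855 + 0.1911×68.561 + 0.4173×317.368 + 0.1967×490.479 = 246.1094 per 1000.
Difference = 294.2194 − 246.1094 = 48.1100.

48.1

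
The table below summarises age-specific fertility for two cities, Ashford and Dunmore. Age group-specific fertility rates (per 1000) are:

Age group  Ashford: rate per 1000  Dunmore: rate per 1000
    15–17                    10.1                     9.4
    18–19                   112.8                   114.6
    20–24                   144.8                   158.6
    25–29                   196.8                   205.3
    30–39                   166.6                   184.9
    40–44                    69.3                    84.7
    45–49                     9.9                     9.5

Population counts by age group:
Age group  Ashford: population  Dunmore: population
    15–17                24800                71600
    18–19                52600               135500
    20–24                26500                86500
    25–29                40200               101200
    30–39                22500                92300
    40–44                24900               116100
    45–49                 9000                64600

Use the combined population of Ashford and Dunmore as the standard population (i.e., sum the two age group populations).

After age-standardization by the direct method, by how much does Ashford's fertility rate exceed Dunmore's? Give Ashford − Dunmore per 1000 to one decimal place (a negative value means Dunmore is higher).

Combined standard total = 868300; weights = 0.1110, 0.2166, 0.1301, 0.1628, 0.1322, 0.1624, 0.0848.
Ashford: 0.1110×10.1 + 0.2166×112.8 + 0.1301×144.8 + 0.1628×196.8 + 0.1322×166.6 + 0.1624×69.3 + 0.0848×9.9 = 110.5688 per 1000.
Dunmore: 0.1110×9.4 + 0.2166×114.6 + 0.1301×158.6 + 0.1628×205.3 + 0.1322×184.9 + 0.1624×84.7 + 0.0848×9.5 = 118.9474 per 1000.
Difference = 110.5688 − 118.9474 = -8.3787.

-8.4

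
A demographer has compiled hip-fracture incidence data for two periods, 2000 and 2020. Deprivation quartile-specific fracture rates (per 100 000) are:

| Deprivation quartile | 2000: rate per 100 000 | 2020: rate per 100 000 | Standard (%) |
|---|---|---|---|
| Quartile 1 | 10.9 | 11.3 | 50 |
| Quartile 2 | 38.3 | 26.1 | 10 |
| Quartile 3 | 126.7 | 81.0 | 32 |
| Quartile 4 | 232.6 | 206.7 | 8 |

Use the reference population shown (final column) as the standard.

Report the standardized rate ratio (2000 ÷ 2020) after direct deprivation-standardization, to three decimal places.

Standard weights: 0.50, 0.10, 0.32, 0.08.
2000: 0.5000×10.9 + 0.1000×38.3 + 0.3200×126.7 + 0.0800×232.6 = 68.4320 per 100 000.
2020: 0.5000×11.3 + 0.1000×26.1 + 0.3200×81.0 + 0.0800×206.7 = 50.7160 per 100 000.
Ratio = 68.4320 ÷ 50.7160 = 1.34932.

1.349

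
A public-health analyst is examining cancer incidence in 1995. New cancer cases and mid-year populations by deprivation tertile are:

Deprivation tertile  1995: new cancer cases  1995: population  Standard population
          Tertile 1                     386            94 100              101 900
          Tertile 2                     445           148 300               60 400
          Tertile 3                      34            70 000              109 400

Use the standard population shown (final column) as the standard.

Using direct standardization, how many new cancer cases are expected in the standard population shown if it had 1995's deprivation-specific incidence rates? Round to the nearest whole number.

652

Deprivation-specific rates per 100 000 for 1995: 410.20, 300.07, 48.57.
Expected new cancer cases = Σ (standard pop × deprivation-specific rate ÷ 100 000)
= 101 900×410.20/100 000 + 60 400×300.07/100 000 + 109 400×48.57/100 000
= 418.00 + 181.24 + 53.14 = 652.37.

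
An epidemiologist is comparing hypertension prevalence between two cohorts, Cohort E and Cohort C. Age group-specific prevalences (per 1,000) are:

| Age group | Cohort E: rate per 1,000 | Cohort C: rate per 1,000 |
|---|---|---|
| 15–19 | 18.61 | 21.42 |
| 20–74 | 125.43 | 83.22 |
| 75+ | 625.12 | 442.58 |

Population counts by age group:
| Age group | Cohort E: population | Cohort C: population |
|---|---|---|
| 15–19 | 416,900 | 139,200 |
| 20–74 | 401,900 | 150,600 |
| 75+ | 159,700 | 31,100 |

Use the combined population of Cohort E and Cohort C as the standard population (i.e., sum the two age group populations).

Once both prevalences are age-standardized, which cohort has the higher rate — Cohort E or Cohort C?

Combined standard total = 1,299,400; weights = 0.4280, 0.4252, 0.1468.
Cohort E: 0.4280×18.61 + 0.4252×125.43 + 0.1468×625.12 = 153.0876 per 1,000.
Cohort C: 0.4280×21.42 + 0.4252×83.22 + 0.1468×442.58 = 109.5390 per 1,000.

Cohort E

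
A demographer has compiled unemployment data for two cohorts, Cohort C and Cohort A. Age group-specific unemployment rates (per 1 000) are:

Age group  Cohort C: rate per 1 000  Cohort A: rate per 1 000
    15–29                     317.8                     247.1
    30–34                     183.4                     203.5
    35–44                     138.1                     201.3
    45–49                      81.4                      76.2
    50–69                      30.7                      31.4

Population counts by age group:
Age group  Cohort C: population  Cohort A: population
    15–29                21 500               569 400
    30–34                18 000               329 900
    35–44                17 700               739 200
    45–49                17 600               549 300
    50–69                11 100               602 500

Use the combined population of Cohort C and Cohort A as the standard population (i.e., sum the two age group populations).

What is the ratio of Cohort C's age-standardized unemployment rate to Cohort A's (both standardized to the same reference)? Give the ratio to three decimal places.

Combined standard total = 2 876 200; weights = 0.2054, 0.1210, 0.2632, 0.1971, 0.2133.
Cohort C: 0.2054×317.8 + 0.1210×183.4 + 0.2632×138.1 + 0.1971×81.4 + 0.2133×30.7 = 146.4098 per 1 000.
Cohort A: 0.2054×247.1 + 0.1210×203.5 + 0.2632×201.3 + 0.1971×76.2 + 0.2133×31.4 = 150.0723 per 1 000.
Ratio = 146.4098 ÷ 150.0723 = 0.97560.

0.976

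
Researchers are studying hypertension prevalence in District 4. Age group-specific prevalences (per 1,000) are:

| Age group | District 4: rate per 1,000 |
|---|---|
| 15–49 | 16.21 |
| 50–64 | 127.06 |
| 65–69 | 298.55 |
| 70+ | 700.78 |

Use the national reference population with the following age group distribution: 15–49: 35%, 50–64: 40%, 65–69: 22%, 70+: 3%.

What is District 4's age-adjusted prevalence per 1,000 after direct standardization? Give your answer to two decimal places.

Standard weights: 0.35, 0.40, 0.22, 0.03.
Standardized rate: 0.3500×16.21 + 0.4000×127.06 + 0.2200×298.55 + 0.0300×700.78 = 143.2019 per 1,000.

143.20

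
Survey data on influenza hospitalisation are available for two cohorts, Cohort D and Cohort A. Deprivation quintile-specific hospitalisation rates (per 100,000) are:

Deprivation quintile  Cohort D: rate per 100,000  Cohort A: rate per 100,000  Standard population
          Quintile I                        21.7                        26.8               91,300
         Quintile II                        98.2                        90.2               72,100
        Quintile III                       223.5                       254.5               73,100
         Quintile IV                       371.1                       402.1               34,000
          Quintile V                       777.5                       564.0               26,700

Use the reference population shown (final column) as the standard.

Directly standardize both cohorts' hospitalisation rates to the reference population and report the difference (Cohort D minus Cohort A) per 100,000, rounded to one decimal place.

8.4

Standard total = 297,200; weights = 0.3072, 0.2426, 0.2460, 0.1144, 0.0898.
Cohort D: 0.3072×21.7 + 0.2426×98.2 + 0.2460×223.5 + 0.1144×371.1 + 0.0898×777.5 = 197.7656 per 100,000.
Cohort A: 0.3072×26.8 + 0.2426×90.2 + 0.2460×254.5 + 0.1144×402.1 + 0.0898×564.0 = 189.3823 per 100,000.
Difference = 197.7656 − 189.3823 = 8.3833.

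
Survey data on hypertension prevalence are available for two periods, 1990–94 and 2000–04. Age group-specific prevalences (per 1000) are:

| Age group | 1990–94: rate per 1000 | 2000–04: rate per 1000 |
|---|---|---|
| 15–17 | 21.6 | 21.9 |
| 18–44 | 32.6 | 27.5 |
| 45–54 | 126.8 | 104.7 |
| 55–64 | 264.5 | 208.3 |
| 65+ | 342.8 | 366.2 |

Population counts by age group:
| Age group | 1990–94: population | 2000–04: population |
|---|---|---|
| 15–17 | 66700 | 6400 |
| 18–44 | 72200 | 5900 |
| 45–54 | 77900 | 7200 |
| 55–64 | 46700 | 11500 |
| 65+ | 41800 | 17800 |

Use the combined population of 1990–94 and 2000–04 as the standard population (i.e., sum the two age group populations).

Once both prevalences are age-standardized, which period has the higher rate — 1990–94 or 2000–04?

Combined standard total = 354100; weights = 0.2064, 0.2206, 0.2403, 0.1644, 0.1683.
1990–94: 0.2064×21.6 + 0.2206×32.6 + 0.2403×126.8 + 0.1644×264.5 + 0.1683×342.8 = 143.2942 per 1000.
2000–04: 0.2064×21.9 + 0.2206×27.5 + 0.2403×104.7 + 0.1644×208.3 + 0.1683×366.2 = 131.6215 per 1000.
The crude rates (132.18 vs 204.30) would put 2000–04 higher, but that reflects its age composition; once standardized to a common age structure, 1990–94 has the higher underlying rate.

1990–94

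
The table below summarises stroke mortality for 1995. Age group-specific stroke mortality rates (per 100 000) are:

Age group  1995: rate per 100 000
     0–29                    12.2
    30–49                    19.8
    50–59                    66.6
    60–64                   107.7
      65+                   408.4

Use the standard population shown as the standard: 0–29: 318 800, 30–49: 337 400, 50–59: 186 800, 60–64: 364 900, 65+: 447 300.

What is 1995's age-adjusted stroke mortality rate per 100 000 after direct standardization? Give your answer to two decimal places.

148.01

Standard total = 1 655 200; weights = 0.1926, 0.2038, 0.1129, 0.2205, 0.2702.
Standardized rate: 0.1926×12.2 + 0.2038×19.8 + 0.1129×66.6 + 0.2205×107.7 + 0.2702×408.4 = 148.0110 per 100 000.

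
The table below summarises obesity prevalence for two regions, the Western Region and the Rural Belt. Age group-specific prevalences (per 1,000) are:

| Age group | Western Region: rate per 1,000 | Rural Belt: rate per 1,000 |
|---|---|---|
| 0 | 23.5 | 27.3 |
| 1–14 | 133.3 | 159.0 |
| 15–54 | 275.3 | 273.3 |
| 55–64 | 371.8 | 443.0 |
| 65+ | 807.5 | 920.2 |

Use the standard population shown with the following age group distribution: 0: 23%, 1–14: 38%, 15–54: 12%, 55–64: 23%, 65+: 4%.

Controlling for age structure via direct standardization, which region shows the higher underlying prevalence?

Rural Belt

Standard weights: 0.23, 0.38, 0.12, 0.23, 0.04.
The Western Region: 0.2300×23.5 + 0.3800×133.3 + 0.1200×275.3 + 0.2300×371.8 + 0.0400×807.5 = 206.9090 per 1,000.
The Rural Belt: 0.2300×27.3 + 0.3800×159.0 + 0.1200×273.3 + 0.2300×443.0 + 0.0400×920.2 = 238.1930 per 1,000.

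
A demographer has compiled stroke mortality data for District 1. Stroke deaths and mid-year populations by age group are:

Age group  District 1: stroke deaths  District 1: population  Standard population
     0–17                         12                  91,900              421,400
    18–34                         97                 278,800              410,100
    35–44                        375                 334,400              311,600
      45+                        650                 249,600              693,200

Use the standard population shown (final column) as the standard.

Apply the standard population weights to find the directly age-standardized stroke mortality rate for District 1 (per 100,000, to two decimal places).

Age-specific rates per 100,000 for District 1: 13.06, 34.79, 112.14, 260.42.
Standard total = 1,836,300; weights = 0.2295, 0.2233, 0.1697, 0.3775.
Standardized rate: 0.2295×13.06 + 0.2233×34.79 + 0.1697×112.14 + 0.3775×260.42 = 128.1025 per 100,000.

128.10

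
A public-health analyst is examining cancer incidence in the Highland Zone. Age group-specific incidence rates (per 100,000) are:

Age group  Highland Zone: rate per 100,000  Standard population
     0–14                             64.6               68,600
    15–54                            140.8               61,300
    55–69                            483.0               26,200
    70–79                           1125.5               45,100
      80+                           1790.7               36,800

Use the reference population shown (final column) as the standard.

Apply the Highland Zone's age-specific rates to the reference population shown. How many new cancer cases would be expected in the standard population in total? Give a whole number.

Expected new cancer cases = Σ (standard pop × age-specific rate ÷ 100,000)
= 68,600×64.6/100,000 + 61,300×140.8/100,000 + 26,200×483.0/100,000 + 45,100×1125.5/100,000 + 36,800×1790.7/100,000
= 44.32 + 86.31 + 126.55 + 507.60 + 658.98 = 1423.75.

1424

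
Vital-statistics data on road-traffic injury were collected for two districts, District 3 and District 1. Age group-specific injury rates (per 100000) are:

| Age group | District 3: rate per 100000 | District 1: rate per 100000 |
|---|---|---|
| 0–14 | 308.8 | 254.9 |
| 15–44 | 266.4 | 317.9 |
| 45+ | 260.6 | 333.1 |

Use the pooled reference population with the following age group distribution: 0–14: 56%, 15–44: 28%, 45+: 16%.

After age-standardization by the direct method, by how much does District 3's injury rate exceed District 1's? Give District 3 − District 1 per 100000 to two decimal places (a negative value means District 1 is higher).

Standard weights: 0.56, 0.28, 0.16.
District 3: 0.5600×308.8 + 0.2800×266.4 + 0.1600×260.6 = 289.2160 per 100000.
District 1: 0.5600×254.9 + 0.2800×317.9 + 0.1600×333.1 = 285.0520 per 100000.
Difference = 289.2160 − 285.0520 = 4.1640.

4.16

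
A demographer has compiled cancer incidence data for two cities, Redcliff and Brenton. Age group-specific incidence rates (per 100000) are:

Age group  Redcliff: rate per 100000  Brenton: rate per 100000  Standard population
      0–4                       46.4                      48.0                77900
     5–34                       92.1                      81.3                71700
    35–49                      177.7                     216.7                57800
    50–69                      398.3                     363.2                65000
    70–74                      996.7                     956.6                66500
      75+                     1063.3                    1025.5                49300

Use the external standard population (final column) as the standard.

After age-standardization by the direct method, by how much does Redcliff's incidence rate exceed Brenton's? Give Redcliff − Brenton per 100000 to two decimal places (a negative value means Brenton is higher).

Standard total = 388200; weights = 0.2007, 0.1847, 0.1489, 0.1674, 0.1713, 0.1270.
Redcliff: 0.2007×46.4 + 0.1847×92.1 + 0.1489×177.7 + 0.1674×398.3 + 0.1713×996.7 + 0.1270×1063.3 = 425.2445 per 100000.
Brenton: 0.2007×48.0 + 0.1847×81.3 + 0.1489×216.7 + 0.1674×363.2 + 0.1713×956.6 + 0.1270×1025.5 = 411.8308 per 100000.
Difference = 425.2445 − 411.8308 = 13.4137.

13.41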